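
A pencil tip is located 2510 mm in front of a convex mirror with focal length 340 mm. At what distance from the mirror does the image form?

299 mm

For a convex mirror, f = -340 mm.
Mirror equation: 1/d_i = 1/f − 1/d_o = 1/(-340.0) − 1/(2510) = -0.002941 − 0.0003984 = -0.003340, so d_i = -299 mm.
The image is virtual, upright and reduced, behind the mirror.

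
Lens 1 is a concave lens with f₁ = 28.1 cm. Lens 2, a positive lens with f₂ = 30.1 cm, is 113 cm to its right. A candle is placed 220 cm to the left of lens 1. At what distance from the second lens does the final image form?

Lens 1 is diverging, so f₁ = −28.1 cm.
Lens 1: 1/d_i1 = 1/f₁ − 1/d_o1 = 1/(-28.1) − 1/(220) = -0.04013, so d_i1 = -24.92 cm.
The intermediate image is 24.92 cm to the left of lens 1 (virtual), which is 113 − (-24.92) = 137.9 cm to the left of lens 2, so d_o2 = +137.9 cm.
Lens 2: 1/d_i2 = 1/f₂ − 1/d_o2 = 1/(30.1) − 1/(137.9) = 0.02597, so d_i2 = 38.5 cm.
The final image is real, 38.5 cm to the right of lens 2 (overall magnification ≈ -0.032).

38.5 cm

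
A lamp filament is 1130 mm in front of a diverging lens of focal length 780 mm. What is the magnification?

For a diverging lens, f = -780 mm.
1/d_i = 1/f − 1/d_o = 1/(-780.0) − 1/(1130) = -0.002167, so d_i = -461.5 mm.
m = −d_i/d_o = −(-461.5)/(1130) = +0.408.
The image is virtual, upright and reduced, on the same side as the object.

m = +0.408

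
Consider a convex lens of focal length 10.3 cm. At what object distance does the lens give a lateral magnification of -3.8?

13.0 cm

m = −d_i/d_o ⇒ d_i = −m·d_o.
1/f = 1/d_o + 1/d_i = 1/d_o − 1/(m·d_o) = (1 − 1/m)/d_o, so d_o = f(1 − 1/m) = (10.30)(1 − 1/(-3.8)) = 13.0 cm.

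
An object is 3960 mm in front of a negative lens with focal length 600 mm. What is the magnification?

For a negative lens, f = -600 mm.
1/d_i = 1/f − 1/d_o = 1/(-600.0) − 1/(3960) = -0.001919, so d_i = -521.1 mm.
m = −d_i/d_o = −(-521.1)/(3960) = +0.132.
The image is virtual, upright and reduced, on the same side as the object.

m = +0.132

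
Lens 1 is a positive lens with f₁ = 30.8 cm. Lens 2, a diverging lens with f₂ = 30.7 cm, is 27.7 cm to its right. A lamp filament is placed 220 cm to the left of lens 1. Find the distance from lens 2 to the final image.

Lens 1: 1/d_i1 = 1/f₁ − 1/d_o1 = 1/(30.8) − 1/(220) = 0.02792, so d_i1 = 35.81 cm.
The intermediate image is 35.81 cm to the right of lens 1, which lies 8.110 cm to the right of lens 2 — a virtual object — so d_o2 = −8.110 cm.
Lens 2 is diverging, so f₂ = −30.7 cm.
Lens 2: 1/d_i2 = 1/f₂ − 1/d_o2 = 1/(-30.7) − 1/(-8.110) = 0.09073, so d_i2 = 11.0 cm.
The final image is real, 11.0 cm to the right of lens 2 (overall magnification ≈ -0.22).

11.0 cm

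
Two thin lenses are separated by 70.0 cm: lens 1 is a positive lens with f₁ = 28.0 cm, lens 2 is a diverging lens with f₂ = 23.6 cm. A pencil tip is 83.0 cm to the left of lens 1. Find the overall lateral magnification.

m = -0.234

Lens 1: 1/d_i1 = 1/(28.0) − 1/(83.0) = 0.02367, so d_i1 = 42.25 cm; m₁ = −d_i1/d_o1 = -0.5090.
d_o2 = 70.0 − (42.25) = 27.75 cm.
f₂ = −23.6 cm (diverging).
Lens 2: 1/d_i2 = 1/(-23.6) − 1/(27.75) = -0.07841, so d_i2 = -12.75 cm; m₂ = −d_i2/d_o2 = +0.4596.
m = m₁·m₂ = (-0.5090)(+0.4596) = -0.234.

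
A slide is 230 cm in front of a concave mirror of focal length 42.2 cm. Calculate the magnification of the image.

1/d_i = 1/f − 1/d_o = 1/(42.20) − 1/(230) = 0.01935, so d_i = 51.68 cm.
m = −d_i/d_o = −(51.68)/(230) = -0.225.
The image is real, inverted and reduced, in front of the mirror.

m = -0.225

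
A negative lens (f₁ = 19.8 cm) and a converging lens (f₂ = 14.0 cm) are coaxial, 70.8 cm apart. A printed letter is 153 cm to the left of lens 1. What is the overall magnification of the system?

m = -0.0216

f₁ = −19.8 cm (diverging).
Lens 1: 1/d_i1 = 1/(-19.8) − 1/(153) = -0.05704, so d_i1 = -17.53 cm; m₁ = −d_i1/d_o1 = +0.1146.
d_o2 = 70.8 − (-17.53) = 88.33 cm.
Lens 2: 1/d_i2 = 1/(14.0) − 1/(88.33) = 0.06011, so d_i2 = 16.64 cm; m₂ = −d_i2/d_o2 = -0.1883.
m = m₁·m₂ = (+0.1146)(-0.1883) = -0.0216.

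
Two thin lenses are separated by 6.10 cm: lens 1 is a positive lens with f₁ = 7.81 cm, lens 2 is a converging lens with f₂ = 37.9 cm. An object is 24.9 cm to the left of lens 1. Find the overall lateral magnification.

Lens 1: 1/d_i1 = 1/(7.81) − 1/(24.9) = 0.08788, so d_i1 = 11.38 cm; m₁ = −d_i1/d_o1 = -0.4570.
d_o2 = 6.10 − (11.38) = -5.280 cm (virtual object).
Lens 2: 1/d_i2 = 1/(37.9) − 1/(-5.280) = 0.2158, so d_i2 = 4.634 cm; m₂ = −d_i2/d_o2 = +0.8777.
m = m₁·m₂ = (-0.4570)(+0.8777) = -0.401.

m = -0.401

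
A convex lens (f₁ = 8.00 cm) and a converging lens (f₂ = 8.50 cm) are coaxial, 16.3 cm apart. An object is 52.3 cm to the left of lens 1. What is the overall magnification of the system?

Lens 1: 1/d_i1 = 1/(8.00) − 1/(52.3) = 0.1059, so d_i1 = 9.445 cm; m₁ = −d_i1/d_o1 = -0.1806.
d_o2 = 16.3 − (9.445) = 6.855 cm.
Lens 2: 1/d_i2 = 1/(8.50) − 1/(6.855) = -0.02823, so d_i2 = -35.42 cm; m₂ = −d_i2/d_o2 = +5.167.
m = m₁·m₂ = (-0.1806)(+5.167) = -0.933.

m = -0.933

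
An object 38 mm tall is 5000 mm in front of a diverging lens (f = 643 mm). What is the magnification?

For a diverging lens, f = -643 mm.
1/d_i = 1/f − 1/d_o = 1/(-643.0) − 1/(5000) = -0.001755, so d_i = -569.7 mm.
m = −d_i/d_o = −(-569.7)/(5000) = +0.114.
The image is virtual, upright and reduced, on the same side as the object.

m = +0.114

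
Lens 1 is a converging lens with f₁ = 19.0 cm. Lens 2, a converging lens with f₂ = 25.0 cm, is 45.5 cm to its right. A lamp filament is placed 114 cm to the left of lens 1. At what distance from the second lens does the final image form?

247 cm

Lens 1: 1/d_i1 = 1/f₁ − 1/d_o1 = 1/(19.0) − 1/(114) = 0.04386, so d_i1 = 22.80 cm.
The intermediate image is 22.80 cm to the right of lens 1, which is 45.5 − (22.80) = 22.70 cm to the left of lens 2, so d_o2 = +22.70 cm.
Lens 2: 1/d_i2 = 1/f₂ − 1/d_o2 = 1/(25.0) − 1/(22.70) = -0.004053, so d_i2 = -247 cm.
The final image is virtual, 247 cm to the left of lens 2 (overall magnification ≈ -2.2).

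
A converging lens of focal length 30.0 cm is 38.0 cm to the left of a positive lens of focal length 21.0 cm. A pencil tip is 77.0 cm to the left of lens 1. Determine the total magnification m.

Lens 1: 1/d_i1 = 1/(30.0) − 1/(77.0) = 0.02035, so d_i1 = 49.15 cm; m₁ = −d_i1/d_o1 = -0.6383.
d_o2 = 38.0 − (49.15) = -11.15 cm (virtual object).
Lens 2: 1/d_i2 = 1/(21.0) − 1/(-11.15) = 0.1373, so d_i2 = 7.283 cm; m₂ = −d_i2/d_o2 = +0.6532.
m = m₁·m₂ = (-0.6383)(+0.6532) = -0.417.

m = -0.417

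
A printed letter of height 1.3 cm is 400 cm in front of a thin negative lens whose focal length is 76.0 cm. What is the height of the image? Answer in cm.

For a negative lens, f = -76.0 cm.
1/d_i = 1/f − 1/d_o = 1/(-76.00) − 1/(400) = -0.01566, so d_i = -63.87 cm.
m = −d_i/d_o = +0.1597.
|h_i| = |m|·h_o = 0.1597 × 1.3 = 0.208 cm. The image is virtual, upright and reduced, on the same side as the object.

0.208 cm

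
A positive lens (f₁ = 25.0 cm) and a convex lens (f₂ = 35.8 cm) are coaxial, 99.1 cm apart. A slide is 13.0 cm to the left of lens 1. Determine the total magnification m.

Lens 1: 1/d_i1 = 1/(25.0) − 1/(13.0) = -0.03692, so d_i1 = -27.08 cm; m₁ = −d_i1/d_o1 = +2.083.
d_o2 = 99.1 − (-27.08) = 126.2 cm.
Lens 2: 1/d_i2 = 1/(35.8) − 1/(126.2) = 0.02001, so d_i2 = 49.98 cm; m₂ = −d_i2/d_o2 = -0.3960.
m = m₁·m₂ = (+2.083)(-0.3960) = -0.825.

m = -0.825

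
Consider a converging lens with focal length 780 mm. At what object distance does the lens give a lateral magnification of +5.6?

m = −d_i/d_o ⇒ d_i = −m·d_o.
1/f = 1/d_o + 1/d_i = 1/d_o − 1/(m·d_o) = (1 − 1/m)/d_o, so d_o = f(1 − 1/m) = (780.0)(1 − 1/(+5.6)) = 641 mm.

641 mm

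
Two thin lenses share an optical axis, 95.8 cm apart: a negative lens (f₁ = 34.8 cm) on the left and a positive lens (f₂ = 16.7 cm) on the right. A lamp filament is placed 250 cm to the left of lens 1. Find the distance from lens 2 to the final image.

19.2 cm

Lens 1 is diverging, so f₁ = −34.8 cm.
Lens 1: 1/d_i1 = 1/f₁ − 1/d_o1 = 1/(-34.8) − 1/(250) = -0.03274, so d_i1 = -30.55 cm.
The intermediate image is 30.55 cm to the left of lens 1 (virtual), which is 95.8 − (-30.55) = 126.3 cm to the left of lens 2, so d_o2 = +126.3 cm.
Lens 2: 1/d_i2 = 1/f₂ − 1/d_o2 = 1/(16.7) − 1/(126.3) = 0.05196, so d_i2 = 19.2 cm.
The final image is real, 19.2 cm to the right of lens 2 (overall magnification ≈ -0.019).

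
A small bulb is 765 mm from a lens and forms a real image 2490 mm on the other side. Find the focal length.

Real image ⇒ d_i = +2490 mm.
1/f = 1/d_o + 1/d_i = 1/(765) + 1/(2490) = 0.001709, so f = 585 mm.
Since f is positive, the lens is converging.

f = 585 mm (converging)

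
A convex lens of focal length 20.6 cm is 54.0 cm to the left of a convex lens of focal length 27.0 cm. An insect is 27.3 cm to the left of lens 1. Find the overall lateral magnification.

m = -1.46

Lens 1: 1/d_i1 = 1/(20.6) − 1/(27.3) = 0.01191, so d_i1 = 83.94 cm; m₁ = −d_i1/d_o1 = -3.075.
d_o2 = 54.0 − (83.94) = -29.94 cm (virtual object).
Lens 2: 1/d_i2 = 1/(27.0) − 1/(-29.94) = 0.07044, so d_i2 = 14.20 cm; m₂ = −d_i2/d_o2 = +0.4742.
m = m₁·m₂ = (-3.075)(+0.4742) = -1.46.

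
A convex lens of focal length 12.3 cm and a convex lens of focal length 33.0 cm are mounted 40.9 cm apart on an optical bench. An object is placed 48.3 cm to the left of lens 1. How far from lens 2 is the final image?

Lens 1: 1/d_i1 = 1/f₁ − 1/d_o1 = 1/(12.3) − 1/(48.3) = 0.06060, so d_i1 = 16.50 cm.
The intermediate image is 16.50 cm to the right of lens 1, which is 40.9 − (16.50) = 24.40 cm to the left of lens 2, so d_o2 = +24.40 cm.
Lens 2: 1/d_i2 = 1/f₂ − 1/d_o2 = 1/(33.0) − 1/(24.40) = -0.01068, so d_i2 = -93.6 cm.
The final image is virtual, 93.6 cm to the left of lens 2 (overall magnification ≈ -1.3).

93.6 cm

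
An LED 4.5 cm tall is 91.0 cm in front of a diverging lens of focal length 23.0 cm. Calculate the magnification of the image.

m = +0.202

For a diverging lens, f = -23.0 cm.
1/d_i = 1/f − 1/d_o = 1/(-23.00) − 1/(91.0) = -0.05447, so d_i = -18.36 cm.
m = −d_i/d_o = −(-18.36)/(91.0) = +0.202.
The image is virtual, upright and reduced, on the same side as the object.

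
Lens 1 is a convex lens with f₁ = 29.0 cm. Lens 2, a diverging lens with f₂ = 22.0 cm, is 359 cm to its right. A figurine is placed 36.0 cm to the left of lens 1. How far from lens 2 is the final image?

Lens 1: 1/d_i1 = 1/f₁ − 1/d_o1 = 1/(29.0) − 1/(36.0) = 0.006705, so d_i1 = 149.1 cm.
The intermediate image is 149.1 cm to the right of lens 1, which is 359 − (149.1) = 209.9 cm to the left of lens 2, so d_o2 = +209.9 cm.
Lens 2 is diverging, so f₂ = −22.0 cm.
Lens 2: 1/d_i2 = 1/f₂ − 1/d_o2 = 1/(-22.0) − 1/(209.9) = -0.05022, so d_i2 = -19.9 cm.
The final image is virtual, 19.9 cm to the left of lens 2 (overall magnification ≈ -0.39).

19.9 cm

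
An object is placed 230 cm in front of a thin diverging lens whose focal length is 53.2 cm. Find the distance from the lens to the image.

43.2 cm

For a diverging lens, f = -53.2 cm.
Lens equation: 1/d_i = 1/f − 1/d_o = 1/(-53.20) − 1/(230) = -0.01880 − 0.004348 = -0.02314, so d_i = -43.2 cm.
The image is virtual, upright and reduced, on the same side as the object.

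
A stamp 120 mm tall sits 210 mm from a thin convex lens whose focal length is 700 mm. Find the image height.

171 mm

1/d_i = 1/f − 1/d_o = 1/(700.0) − 1/(210) = -0.003333, so d_i = -300.0 mm.
m = −d_i/d_o = +1.429.
|h_i| = |m|·h_o = 1.429 × 120 = 171 mm. The image is virtual, upright and enlarged, on the same side as the object.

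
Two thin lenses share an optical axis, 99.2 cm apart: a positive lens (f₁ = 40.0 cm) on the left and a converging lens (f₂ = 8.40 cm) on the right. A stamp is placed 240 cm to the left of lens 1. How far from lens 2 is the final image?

10.0 cm

Lens 1: 1/d_i1 = 1/f₁ − 1/d_o1 = 1/(40.0) − 1/(240) = 0.02083, so d_i1 = 48.00 cm.
The intermediate image is 48.00 cm to the right of lens 1, which is 99.2 − (48.00) = 51.20 cm to the left of lens 2, so d_o2 = +51.20 cm.
Lens 2: 1/d_i2 = 1/f₂ − 1/d_o2 = 1/(8.40) − 1/(51.20) = 0.09952, so d_i2 = 10.0 cm.
The final image is real, 10.0 cm to the right of lens 2 (overall magnification ≈ 0.039).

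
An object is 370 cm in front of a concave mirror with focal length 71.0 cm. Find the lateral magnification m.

1/d_i = 1/f − 1/d_o = 1/(71.00) − 1/(370) = 0.01138, so d_i = 87.86 cm.
m = −d_i/d_o = −(87.86)/(370) = -0.237.
The image is real, inverted and reduced, in front of the mirror.

m = -0.237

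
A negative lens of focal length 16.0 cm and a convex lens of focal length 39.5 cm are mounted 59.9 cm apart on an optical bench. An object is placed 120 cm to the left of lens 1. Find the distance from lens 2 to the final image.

Lens 1 is diverging, so f₁ = −16.0 cm.
Lens 1: 1/d_i1 = 1/f₁ − 1/d_o1 = 1/(-16.0) − 1/(120) = -0.07083, so d_i1 = -14.12 cm.
The intermediate image is 14.12 cm to the left of lens 1 (virtual), which is 59.9 − (-14.12) = 74.02 cm to the left of lens 2, so d_o2 = +74.02 cm.
Lens 2: 1/d_i2 = 1/f₂ − 1/d_o2 = 1/(39.5) − 1/(74.02) = 0.01181, so d_i2 = 84.7 cm.
The final image is real, 84.7 cm to the right of lens 2 (overall magnification ≈ -0.13).

84.7 cm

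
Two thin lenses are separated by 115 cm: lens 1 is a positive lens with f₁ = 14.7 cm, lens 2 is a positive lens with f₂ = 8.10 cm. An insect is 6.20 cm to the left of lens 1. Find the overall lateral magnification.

m = -0.119

Lens 1: 1/d_i1 = 1/(14.7) − 1/(6.20) = -0.09326, so d_i1 = -10.72 cm; m₁ = −d_i1/d_o1 = +1.729.
d_o2 = 115 − (-10.72) = 125.7 cm.
Lens 2: 1/d_i2 = 1/(8.10) − 1/(125.7) = 0.1155, so d_i2 = 8.658 cm; m₂ = −d_i2/d_o2 = -0.06888.
m = m₁·m₂ = (+1.729)(-0.06888) = -0.119.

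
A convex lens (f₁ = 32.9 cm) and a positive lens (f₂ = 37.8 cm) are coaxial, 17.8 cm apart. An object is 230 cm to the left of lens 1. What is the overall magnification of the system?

Lens 1: 1/d_i1 = 1/(32.9) − 1/(230) = 0.02605, so d_i1 = 38.39 cm; m₁ = −d_i1/d_o1 = -0.1669.
d_o2 = 17.8 − (38.39) = -20.59 cm (virtual object).
Lens 2: 1/d_i2 = 1/(37.8) − 1/(-20.59) = 0.07502, so d_i2 = 13.33 cm; m₂ = −d_i2/d_o2 = +0.6474.
m = m₁·m₂ = (-0.1669)(+0.6474) = -0.108.

m = -0.108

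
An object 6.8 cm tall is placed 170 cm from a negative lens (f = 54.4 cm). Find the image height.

1.65 cm

For a negative lens, f = -54.4 cm.
1/d_i = 1/f − 1/d_o = 1/(-54.40) − 1/(170) = -0.02426, so d_i = -41.21 cm.
m = −d_i/d_o = +0.2424.
|h_i| = |m|·h_o = 0.2424 × 6.8 = 1.65 cm. The image is virtual, upright and reduced, on the same side as the object.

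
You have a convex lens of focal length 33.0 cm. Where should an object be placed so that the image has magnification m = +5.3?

m = −d_i/d_o ⇒ d_i = −m·d_o.
1/f = 1/d_o + 1/d_i = 1/d_o − 1/(m·d_o) = (1 − 1/m)/d_o, so d_o = f(1 − 1/m) = (33.00)(1 − 1/(+5.3)) = 26.8 cm.

26.8 cm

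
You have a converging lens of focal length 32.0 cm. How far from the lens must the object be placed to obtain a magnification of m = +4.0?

24.0 cm

m = −d_i/d_o ⇒ d_i = −m·d_o.
1/f = 1/d_o + 1/d_i = 1/d_o − 1/(m·d_o) = (1 − 1/m)/d_o, so d_o = f(1 − 1/m) = (32.00)(1 − 1/(+4.0)) = 24.0 cm.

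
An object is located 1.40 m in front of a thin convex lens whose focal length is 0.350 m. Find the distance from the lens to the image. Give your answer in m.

Thin-lens equation: 1/q = 1/f − 1/p = 1/(0.3500) − 1/(1.40) = 2.857 − 0.7143 = 2.143, so q = 0.467 m.
The image is real, inverted and reduced, on the far side of the lens.

0.467 m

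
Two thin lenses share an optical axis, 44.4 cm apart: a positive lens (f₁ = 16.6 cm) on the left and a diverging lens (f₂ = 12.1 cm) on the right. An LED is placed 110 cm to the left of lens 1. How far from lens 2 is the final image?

Lens 1: 1/d_i1 = 1/f₁ − 1/d_o1 = 1/(16.6) − 1/(110) = 0.05115, so d_i1 = 19.55 cm.
The intermediate image is 19.55 cm to the right of lens 1, which is 44.4 − (19.55) = 24.85 cm to the left of lens 2, so d_o2 = +24.85 cm.
Lens 2 is diverging, so f₂ = −12.1 cm.
Lens 2: 1/d_i2 = 1/f₂ − 1/d_o2 = 1/(-12.1) − 1/(24.85) = -0.1229, so d_i2 = -8.14 cm.
The final image is virtual, 8.14 cm to the left of lens 2 (overall magnification ≈ -0.058).

8.14 cm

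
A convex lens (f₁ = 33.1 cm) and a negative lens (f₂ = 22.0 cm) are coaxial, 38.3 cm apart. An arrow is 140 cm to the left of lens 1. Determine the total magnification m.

Lens 1: 1/d_i1 = 1/(33.1) − 1/(140) = 0.02307, so d_i1 = 43.35 cm; m₁ = −d_i1/d_o1 = -0.3096.
d_o2 = 38.3 − (43.35) = -5.050 cm (virtual object).
f₂ = −22.0 cm (diverging).
Lens 2: 1/d_i2 = 1/(-22.0) − 1/(-5.050) = 0.1526, so d_i2 = 6.555 cm; m₂ = −d_i2/d_o2 = +1.298.
m = m₁·m₂ = (-0.3096)(+1.298) = -0.402.

m = -0.402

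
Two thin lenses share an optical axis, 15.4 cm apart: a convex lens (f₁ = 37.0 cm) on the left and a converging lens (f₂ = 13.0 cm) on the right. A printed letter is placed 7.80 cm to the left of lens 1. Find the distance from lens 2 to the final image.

Lens 1: 1/d_i1 = 1/f₁ − 1/d_o1 = 1/(37.0) − 1/(7.80) = -0.1012, so d_i1 = -9.884 cm.
The intermediate image is 9.884 cm to the left of lens 1 (virtual), which is 15.4 − (-9.884) = 25.28 cm to the left of lens 2, so d_o2 = +25.28 cm.
Lens 2: 1/d_i2 = 1/f₂ − 1/d_o2 = 1/(13.0) − 1/(25.28) = 0.03737, so d_i2 = 26.8 cm.
The final image is real, 26.8 cm to the right of lens 2 (overall magnification ≈ -1.3).

26.8 cm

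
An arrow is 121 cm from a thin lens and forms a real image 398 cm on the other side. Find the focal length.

f = 92.8 cm (converging)

Real image ⇒ d_i = +398 cm.
1/f = 1/d_o + 1/d_i = 1/(121) + 1/(398) = 0.01078, so f = 92.8 cm.
Since f is positive, the thin lens is converging.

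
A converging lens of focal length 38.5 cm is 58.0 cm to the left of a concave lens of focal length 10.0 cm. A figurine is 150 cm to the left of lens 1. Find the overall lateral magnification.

Lens 1: 1/d_i1 = 1/(38.5) − 1/(150) = 0.01931, so d_i1 = 51.79 cm; m₁ = −d_i1/d_o1 = -0.3453.
d_o2 = 58.0 − (51.79) = 6.210 cm.
f₂ = −10.0 cm (diverging).
Lens 2: 1/d_i2 = 1/(-10.0) − 1/(6.210) = -0.2610, so d_i2 = -3.831 cm; m₂ = −d_i2/d_o2 = +0.6169.
m = m₁·m₂ = (-0.3453)(+0.6169) = -0.213.

m = -0.213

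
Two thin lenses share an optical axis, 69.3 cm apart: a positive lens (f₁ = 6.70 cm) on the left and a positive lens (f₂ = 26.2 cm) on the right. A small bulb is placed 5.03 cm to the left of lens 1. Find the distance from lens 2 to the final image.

Lens 1: 1/d_i1 = 1/f₁ − 1/d_o1 = 1/(6.70) − 1/(5.03) = -0.04955, so d_i1 = -20.18 cm.
The intermediate image is 20.18 cm to the left of lens 1 (virtual), which is 69.3 − (-20.18) = 89.48 cm to the left of lens 2, so d_o2 = +89.48 cm.
Lens 2: 1/d_i2 = 1/f₂ − 1/d_o2 = 1/(26.2) − 1/(89.48) = 0.02699, so d_i2 = 37.0 cm.
The final image is real, 37.0 cm to the right of lens 2 (overall magnification ≈ -1.7).

37.0 cm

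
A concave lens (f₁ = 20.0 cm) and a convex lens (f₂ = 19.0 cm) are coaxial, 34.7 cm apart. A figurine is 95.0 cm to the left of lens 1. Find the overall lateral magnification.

m = -0.103

f₁ = −20.0 cm (diverging).
Lens 1: 1/d_i1 = 1/(-20.0) − 1/(95.0) = -0.06053, so d_i1 = -16.52 cm; m₁ = −d_i1/d_o1 = +0.1739.
d_o2 = 34.7 − (-16.52) = 51.22 cm.
Lens 2: 1/d_i2 = 1/(19.0) − 1/(51.22) = 0.03311, so d_i2 = 30.20 cm; m₂ = −d_i2/d_o2 = -0.5897.
m = m₁·m₂ = (+0.1739)(-0.5897) = -0.103.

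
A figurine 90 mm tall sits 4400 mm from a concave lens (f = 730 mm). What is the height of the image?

For a concave lens, f = -730 mm.
1/d_i = 1/f − 1/d_o = 1/(-730.0) − 1/(4400) = -0.001597, so d_i = -626.1 mm.
m = −d_i/d_o = +0.1423.
|h_i| = |m|·h_o = 0.1423 × 90 = 12.8 mm. The image is virtual, upright and reduced, on the same side as the object.

12.8 mm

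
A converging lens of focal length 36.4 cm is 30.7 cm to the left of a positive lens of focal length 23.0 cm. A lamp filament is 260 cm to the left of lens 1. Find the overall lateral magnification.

m = -0.108

Lens 1: 1/d_i1 = 1/(36.4) − 1/(260) = 0.02363, so d_i1 = 42.33 cm; m₁ = −d_i1/d_o1 = -0.1628.
d_o2 = 30.7 − (42.33) = -11.63 cm (virtual object).
Lens 2: 1/d_i2 = 1/(23.0) − 1/(-11.63) = 0.1295, so d_i2 = 7.724 cm; m₂ = −d_i2/d_o2 = +0.6642.
m = m₁·m₂ = (-0.1628)(+0.6642) = -0.108.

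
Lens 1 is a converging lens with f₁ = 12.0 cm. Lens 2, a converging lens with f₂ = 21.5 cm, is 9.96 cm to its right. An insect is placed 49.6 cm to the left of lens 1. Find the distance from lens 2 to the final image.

Lens 1: 1/d_i1 = 1/f₁ − 1/d_o1 = 1/(12.0) − 1/(49.6) = 0.06317, so d_i1 = 15.83 cm.
The intermediate image is 15.83 cm to the right of lens 1, which lies 5.870 cm to the right of lens 2 — a virtual object — so d_o2 = −5.870 cm.
Lens 2: 1/d_i2 = 1/f₂ − 1/d_o2 = 1/(21.5) − 1/(-5.870) = 0.2169, so d_i2 = 4.61 cm.
The final image is real, 4.61 cm to the right of lens 2 (overall magnification ≈ -0.25).

4.61 cm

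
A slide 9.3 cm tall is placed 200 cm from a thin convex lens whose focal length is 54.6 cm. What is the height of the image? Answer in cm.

3.49 cm

1/d_i = 1/f − 1/d_o = 1/(54.60) − 1/(200) = 0.01332, so d_i = 75.10 cm.
m = −d_i/d_o = -0.3755.
|h_i| = |m|·h_o = 0.3755 × 9.3 = 3.49 cm. The image is real, inverted and reduced, on the far side of the lens.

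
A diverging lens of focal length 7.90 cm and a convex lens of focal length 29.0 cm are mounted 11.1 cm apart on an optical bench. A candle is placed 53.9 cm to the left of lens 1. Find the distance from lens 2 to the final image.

Lens 1 is diverging, so f₁ = −7.90 cm.
Lens 1: 1/d_i1 = 1/f₁ − 1/d_o1 = 1/(-7.90) − 1/(53.9) = -0.1451, so d_i1 = -6.890 cm.
The intermediate image is 6.890 cm to the left of lens 1 (virtual), which is 11.1 − (-6.890) = 17.99 cm to the left of lens 2, so d_o2 = +17.99 cm.
Lens 2: 1/d_i2 = 1/f₂ − 1/d_o2 = 1/(29.0) − 1/(17.99) = -0.02110, so d_i2 = -47.4 cm.
The final image is virtual, 47.4 cm to the left of lens 2 (overall magnification ≈ 0.34).

47.4 cm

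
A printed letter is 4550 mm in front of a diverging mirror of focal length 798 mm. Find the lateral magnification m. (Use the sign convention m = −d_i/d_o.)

For a diverging mirror, f = -798 mm.
1/d_i = 1/f − 1/d_o = 1/(-798.0) − 1/(4550) = -0.001473, so d_i = -678.9 mm.
m = −d_i/d_o = −(-678.9)/(4550) = +0.149.
The image is virtual, upright and reduced, behind the mirror.

m = +0.149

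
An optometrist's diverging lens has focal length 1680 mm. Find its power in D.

P = -0.595 D

For a diverging lens, f = −1680 mm.
f = -168 cm = -1.68 m.
P = 1/f = 1/(-1.68 m) = -0.595 D.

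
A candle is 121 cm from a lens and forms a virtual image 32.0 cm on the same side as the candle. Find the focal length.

f = -43.5 cm (diverging)

Virtual image ⇒ d_i = −32.0 cm.
1/f = 1/d_o + 1/d_i = 1/(121) + 1/(-32.0) = -0.02299, so f = -43.5 cm.
Since f is negative, the lens is diverging.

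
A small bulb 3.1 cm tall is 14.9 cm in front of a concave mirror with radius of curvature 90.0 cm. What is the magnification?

m = +1.50

f = R/2 = 90.0/2 = 45.00 cm.
1/d_i = 1/f − 1/d_o = 1/(45.00) − 1/(14.9) = -0.04489, so d_i = -22.28 cm.
m = −d_i/d_o = −(-22.28)/(14.9) = +1.50.
The image is virtual, upright and enlarged, behind the mirror.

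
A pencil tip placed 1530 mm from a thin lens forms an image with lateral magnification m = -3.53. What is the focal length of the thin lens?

m = −d_i/d_o ⇒ d_i = −m·d_o = −(-3.53)·(1530) = 5401 mm.
1/f = 1/d_o + 1/d_i = 1/(1530) + 1/(5401) = 0.0008387, so f = 1190 mm.
Since f is positive, the thin lens is converging.

f = 1190 mm (converging)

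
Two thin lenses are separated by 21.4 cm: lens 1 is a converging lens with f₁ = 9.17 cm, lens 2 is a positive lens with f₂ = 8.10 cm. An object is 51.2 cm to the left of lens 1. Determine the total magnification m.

m = +0.830

Lens 1: 1/d_i1 = 1/(9.17) − 1/(51.2) = 0.08952, so d_i1 = 11.17 cm; m₁ = −d_i1/d_o1 = -0.2182.
d_o2 = 21.4 − (11.17) = 10.23 cm.
Lens 2: 1/d_i2 = 1/(8.10) − 1/(10.23) = 0.02571, so d_i2 = 38.90 cm; m₂ = −d_i2/d_o2 = -3.803.
m = m₁·m₂ = (-0.2182)(-3.803) = +0.830.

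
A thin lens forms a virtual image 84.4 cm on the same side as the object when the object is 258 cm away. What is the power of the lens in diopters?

P = -0.797 D

Virtual image ⇒ d_i = −84.4 cm.
1/f = 1/d_o + 1/d_i = 1/(258) + 1/(-84.4) = -0.007972 cm⁻¹.
f = -125.4 cm = -1.254 m, so P = 1/f = -0.797 D.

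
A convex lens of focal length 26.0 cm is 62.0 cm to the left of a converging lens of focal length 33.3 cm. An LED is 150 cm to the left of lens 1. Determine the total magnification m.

m = -2.54

Lens 1: 1/d_i1 = 1/(26.0) − 1/(150) = 0.03179, so d_i1 = 31.45 cm; m₁ = −d_i1/d_o1 = -0.2097.
d_o2 = 62.0 − (31.45) = 30.55 cm.
Lens 2: 1/d_i2 = 1/(33.3) − 1/(30.55) = -0.002703, so d_i2 = -369.9 cm; m₂ = −d_i2/d_o2 = +12.11.
m = m₁·m₂ = (-0.2097)(+12.11) = -2.54.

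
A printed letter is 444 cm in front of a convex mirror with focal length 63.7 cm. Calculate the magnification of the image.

m = +0.125

For a convex mirror, f = -63.7 cm.
1/d_i = 1/f − 1/d_o = 1/(-63.70) − 1/(444) = -0.01795, so d_i = -55.71 cm.
m = −d_i/d_o = −(-55.71)/(444) = +0.125.
The image is virtual, upright and reduced, behind the mirror.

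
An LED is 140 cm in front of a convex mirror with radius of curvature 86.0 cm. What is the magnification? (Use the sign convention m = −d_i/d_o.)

f = R/2 = 86.0/2 = 43.00 cm; for a convex mirror, f = -43.00 cm.
1/d_i = 1/f − 1/d_o = 1/(-43.00) − 1/(140) = -0.03040, so d_i = -32.90 cm.
m = −d_i/d_o = −(-32.90)/(140) = +0.235.
The image is virtual, upright and reduced, behind the mirror.

m = +0.235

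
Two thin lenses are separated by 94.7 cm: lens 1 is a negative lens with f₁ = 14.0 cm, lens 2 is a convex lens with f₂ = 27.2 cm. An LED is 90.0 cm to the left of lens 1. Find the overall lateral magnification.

f₁ = −14.0 cm (diverging).
Lens 1: 1/d_i1 = 1/(-14.0) − 1/(90.0) = -0.08254, so d_i1 = -12.12 cm; m₁ = −d_i1/d_o1 = +0.1347.
d_o2 = 94.7 − (-12.12) = 106.8 cm.
Lens 2: 1/d_i2 = 1/(27.2) − 1/(106.8) = 0.02740, so d_i2 = 36.49 cm; m₂ = −d_i2/d_o2 = -0.3417.
m = m₁·m₂ = (+0.1347)(-0.3417) = -0.0460.

m = -0.0460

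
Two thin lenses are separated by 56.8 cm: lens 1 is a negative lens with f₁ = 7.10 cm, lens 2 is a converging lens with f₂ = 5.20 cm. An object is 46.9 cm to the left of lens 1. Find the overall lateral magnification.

m = -0.0118

f₁ = −7.10 cm (diverging).
Lens 1: 1/d_i1 = 1/(-7.10) − 1/(46.9) = -0.1622, so d_i1 = -6.166 cm; m₁ = −d_i1/d_o1 = +0.1315.
d_o2 = 56.8 − (-6.166) = 62.97 cm.
Lens 2: 1/d_i2 = 1/(5.20) − 1/(62.97) = 0.1764, so d_i2 = 5.668 cm; m₂ = −d_i2/d_o2 = -0.09001.
m = m₁·m₂ = (+0.1315)(-0.09001) = -0.0118.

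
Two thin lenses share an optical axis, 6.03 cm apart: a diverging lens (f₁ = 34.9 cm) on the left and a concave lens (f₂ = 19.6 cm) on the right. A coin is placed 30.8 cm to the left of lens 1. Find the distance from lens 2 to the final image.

10.5 cm

Lens 1 is diverging, so f₁ = −34.9 cm.
Lens 1: 1/d_i1 = 1/f₁ − 1/d_o1 = 1/(-34.9) − 1/(30.8) = -0.06112, so d_i1 = -16.36 cm.
The intermediate image is 16.36 cm to the left of lens 1 (virtual), which is 6.03 − (-16.36) = 22.39 cm to the left of lens 2, so d_o2 = +22.39 cm.
Lens 2 is diverging, so f₂ = −19.6 cm.
Lens 2: 1/d_i2 = 1/f₂ − 1/d_o2 = 1/(-19.6) − 1/(22.39) = -0.09568, so d_i2 = -10.5 cm.
The final image is virtual, 10.5 cm to the left of lens 2 (overall magnification ≈ 0.25).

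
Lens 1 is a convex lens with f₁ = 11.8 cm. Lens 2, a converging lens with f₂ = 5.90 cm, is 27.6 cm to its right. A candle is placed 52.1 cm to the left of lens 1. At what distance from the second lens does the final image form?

Lens 1: 1/d_i1 = 1/f₁ − 1/d_o1 = 1/(11.8) − 1/(52.1) = 0.06555, so d_i1 = 15.26 cm.
The intermediate image is 15.26 cm to the right of lens 1, which is 27.6 − (15.26) = 12.34 cm to the left of lens 2, so d_o2 = +12.34 cm.
Lens 2: 1/d_i2 = 1/f₂ − 1/d_o2 = 1/(5.90) − 1/(12.34) = 0.08845, so d_i2 = 11.3 cm.
The final image is real, 11.3 cm to the right of lens 2 (overall magnification ≈ 0.27).

11.3 cm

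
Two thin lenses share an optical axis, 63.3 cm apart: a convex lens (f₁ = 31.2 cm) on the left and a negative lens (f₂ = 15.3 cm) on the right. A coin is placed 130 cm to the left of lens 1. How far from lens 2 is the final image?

Lens 1: 1/d_i1 = 1/f₁ − 1/d_o1 = 1/(31.2) − 1/(130) = 0.02436, so d_i1 = 41.05 cm.
The intermediate image is 41.05 cm to the right of lens 1, which is 63.3 − (41.05) = 22.25 cm to the left of lens 2, so d_o2 = +22.25 cm.
Lens 2 is diverging, so f₂ = −15.3 cm.
Lens 2: 1/d_i2 = 1/f₂ − 1/d_o2 = 1/(-15.3) − 1/(22.25) = -0.1103, so d_i2 = -9.07 cm.
The final image is virtual, 9.07 cm to the left of lens 2 (overall magnification ≈ -0.13).

9.07 cm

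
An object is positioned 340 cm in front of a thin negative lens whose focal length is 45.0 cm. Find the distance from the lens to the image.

39.7 cm

For a negative lens, f = -45.0 cm.
Thin-lens equation: 1/s_i = 1/f − 1/s_o = 1/(-45.00) − 1/(340) = -0.02222 − 0.002941 = -0.02516, so s_i = -39.7 cm.
The image is virtual, upright and reduced, on the same side as the object.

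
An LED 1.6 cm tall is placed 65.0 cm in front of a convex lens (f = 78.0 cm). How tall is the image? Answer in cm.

9.60 cm

1/d_i = 1/f − 1/d_o = 1/(78.00) − 1/(65.0) = -0.002564, so d_i = -390.0 cm.
m = −d_i/d_o = +6.000.
|h_i| = |m|·h_o = 6.000 × 1.6 = 9.60 cm. The image is virtual, upright and enlarged, on the same side as the object.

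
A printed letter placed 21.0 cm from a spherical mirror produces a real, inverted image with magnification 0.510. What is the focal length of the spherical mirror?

f = 7.09 cm (concave)

m = −d_i/d_o ⇒ d_i = −m·d_o = −(-0.510)·(21.0) = 10.71 cm.
1/f = 1/d_o + 1/d_i = 1/(21.0) + 1/(10.71) = 0.1410, so f = 7.09 cm.
Since f is positive, the spherical mirror is concave.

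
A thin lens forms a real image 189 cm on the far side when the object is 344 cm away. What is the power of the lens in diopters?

P = +0.820 D

d_i = +189 cm.
1/f = 1/d_o + 1/d_i = 1/(344) + 1/(189) = 0.008198 cm⁻¹.
f = 122.0 cm = 1.220 m, so P = 1/f = +0.820 D.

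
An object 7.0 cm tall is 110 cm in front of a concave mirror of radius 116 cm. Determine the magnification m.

f = R/2 = 116/2 = 58.00 cm.
1/d_i = 1/f − 1/d_o = 1/(58.00) − 1/(110) = 0.008150, so d_i = 122.7 cm.
m = −d_i/d_o = −(122.7)/(110) = -1.12.
The image is real, inverted and enlarged, in front of the mirror.

m = -1.12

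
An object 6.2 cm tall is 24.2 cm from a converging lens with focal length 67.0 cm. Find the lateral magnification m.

1/d_i = 1/f − 1/d_o = 1/(67.00) − 1/(24.2) = -0.02640, so d_i = -37.88 cm.
m = −d_i/d_o = −(-37.88)/(24.2) = +1.57.
The image is virtual, upright and enlarged, on the same side as the object.

m = +1.57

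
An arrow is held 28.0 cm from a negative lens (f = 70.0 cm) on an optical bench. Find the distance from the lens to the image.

20.0 cm

For a negative lens, f = -70.0 cm.
Thin-lens equation: 1/s_i = 1/f − 1/s_o = 1/(-70.00) − 1/(28.0) = -0.01429 − 0.03571 = -0.05000, so s_i = -20.0 cm.
The image is virtual, upright and reduced, on the same side as the object.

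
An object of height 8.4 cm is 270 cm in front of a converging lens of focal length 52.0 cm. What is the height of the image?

1/d_i = 1/f − 1/d_o = 1/(52.00) − 1/(270) = 0.01553, so d_i = 64.40 cm.
m = −d_i/d_o = -0.2385.
|h_i| = |m|·h_o = 0.2385 × 8.4 = 2.00 cm. The image is real, inverted and reduced, on the far side of the lens.

2.00 cm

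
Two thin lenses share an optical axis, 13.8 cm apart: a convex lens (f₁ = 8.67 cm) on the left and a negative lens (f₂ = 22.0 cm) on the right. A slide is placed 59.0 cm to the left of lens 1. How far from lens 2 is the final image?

3.12 cm

Lens 1: 1/d_i1 = 1/f₁ − 1/d_o1 = 1/(8.67) − 1/(59.0) = 0.09839, so d_i1 = 10.16 cm.
The intermediate image is 10.16 cm to the right of lens 1, which is 13.8 − (10.16) = 3.640 cm to the left of lens 2, so d_o2 = +3.640 cm.
Lens 2 is diverging, so f₂ = −22.0 cm.
Lens 2: 1/d_i2 = 1/f₂ − 1/d_o2 = 1/(-22.0) − 1/(3.640) = -0.3202, so d_i2 = -3.12 cm.
The final image is virtual, 3.12 cm to the left of lens 2 (overall magnification ≈ -0.15).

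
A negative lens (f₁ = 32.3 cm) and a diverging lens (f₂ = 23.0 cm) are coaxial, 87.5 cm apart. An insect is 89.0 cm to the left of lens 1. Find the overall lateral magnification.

f₁ = −32.3 cm (diverging).
Lens 1: 1/d_i1 = 1/(-32.3) − 1/(89.0) = -0.04220, so d_i1 = -23.70 cm; m₁ = −d_i1/d_o1 = +0.2663.
d_o2 = 87.5 − (-23.70) = 111.2 cm.
f₂ = −23.0 cm (diverging).
Lens 2: 1/d_i2 = 1/(-23.0) − 1/(111.2) = -0.05247, so d_i2 = -19.06 cm; m₂ = −d_i2/d_o2 = +0.1714.
m = m₁·m₂ = (+0.2663)(+0.1714) = +0.0456.

m = +0.0456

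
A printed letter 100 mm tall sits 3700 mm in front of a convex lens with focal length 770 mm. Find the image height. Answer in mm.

1/d_i = 1/f − 1/d_o = 1/(770.0) − 1/(3700) = 0.001028, so d_i = 972.4 mm.
m = −d_i/d_o = -0.2628.
|h_i| = |m|·h_o = 0.2628 × 100 = 26.3 mm. The image is real, inverted and reduced, on the far side of the lens.

26.3 mm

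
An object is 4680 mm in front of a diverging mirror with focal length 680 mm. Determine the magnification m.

m = +0.127

For a diverging mirror, f = -680 mm.
1/d_i = 1/f − 1/d_o = 1/(-680.0) − 1/(4680) = -0.001684, so d_i = -593.7 mm.
m = −d_i/d_o = −(-593.7)/(4680) = +0.127.
The image is virtual, upright and reduced, behind the mirror.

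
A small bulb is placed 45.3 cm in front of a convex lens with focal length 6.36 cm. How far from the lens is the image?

7.40 cm

Thin-lens equation: 1/s_i = 1/f − 1/s_o = 1/(6.360) − 1/(45.3) = 0.1572 − 0.02208 = 0.1352, so s_i = 7.40 cm.
The image is real, inverted and reduced, on the far side of the lens.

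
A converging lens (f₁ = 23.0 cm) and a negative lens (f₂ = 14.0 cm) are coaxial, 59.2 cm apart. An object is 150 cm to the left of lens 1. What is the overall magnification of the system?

m = -0.0551

Lens 1: 1/d_i1 = 1/(23.0) − 1/(150) = 0.03681, so d_i1 = 27.17 cm; m₁ = −d_i1/d_o1 = -0.1811.
d_o2 = 59.2 − (27.17) = 32.03 cm.
f₂ = −14.0 cm (diverging).
Lens 2: 1/d_i2 = 1/(-14.0) − 1/(32.03) = -0.1026, so d_i2 = -9.742 cm; m₂ = −d_i2/d_o2 = +0.3041.
m = m₁·m₂ = (-0.1811)(+0.3041) = -0.0551.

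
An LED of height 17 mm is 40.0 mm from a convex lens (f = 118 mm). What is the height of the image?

25.7 mm

1/d_i = 1/f − 1/d_o = 1/(118.0) − 1/(40.0) = -0.01653, so d_i = -60.51 mm.
m = −d_i/d_o = +1.513.
|h_i| = |m|·h_o = 1.513 × 17 = 25.7 mm. The image is virtual, upright and enlarged, on the same side as the object.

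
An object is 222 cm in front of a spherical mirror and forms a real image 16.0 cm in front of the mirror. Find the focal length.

f = 14.9 cm (concave)

Real image ⇒ d_i = +16.0 cm.
1/f = 1/d_o + 1/d_i = 1/(222) + 1/(16.0) = 0.06700, so f = 14.9 cm.
Since f is positive, the spherical mirror is concave.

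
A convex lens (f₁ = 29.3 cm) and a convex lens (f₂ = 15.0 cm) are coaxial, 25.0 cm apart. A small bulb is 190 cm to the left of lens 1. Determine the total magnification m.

m = -0.111

Lens 1: 1/d_i1 = 1/(29.3) − 1/(190) = 0.02887, so d_i1 = 34.64 cm; m₁ = −d_i1/d_o1 = -0.1823.
d_o2 = 25.0 − (34.64) = -9.640 cm (virtual object).
Lens 2: 1/d_i2 = 1/(15.0) − 1/(-9.640) = 0.1704, so d_i2 = 5.869 cm; m₂ = −d_i2/d_o2 = +0.6088.
m = m₁·m₂ = (-0.1823)(+0.6088) = -0.111.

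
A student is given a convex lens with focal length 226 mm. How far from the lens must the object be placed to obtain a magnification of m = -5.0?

271 mm

m = −d_i/d_o ⇒ d_i = −m·d_o.
1/f = 1/d_o + 1/d_i = 1/d_o − 1/(m·d_o) = (1 − 1/m)/d_o, so d_o = f(1 − 1/m) = (226.0)(1 − 1/(-5.0)) = 271 mm.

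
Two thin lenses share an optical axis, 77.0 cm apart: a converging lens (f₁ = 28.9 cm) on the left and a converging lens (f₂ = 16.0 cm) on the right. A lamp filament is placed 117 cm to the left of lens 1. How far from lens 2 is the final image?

Lens 1: 1/d_i1 = 1/f₁ − 1/d_o1 = 1/(28.9) − 1/(117) = 0.02606, so d_i1 = 38.38 cm.
The intermediate image is 38.38 cm to the right of lens 1, which is 77.0 − (38.38) = 38.62 cm to the left of lens 2, so d_o2 = +38.62 cm.
Lens 2: 1/d_i2 = 1/f₂ − 1/d_o2 = 1/(16.0) − 1/(38.62) = 0.03661, so d_i2 = 27.3 cm.
The final image is real, 27.3 cm to the right of lens 2 (overall magnification ≈ 0.23).

27.3 cm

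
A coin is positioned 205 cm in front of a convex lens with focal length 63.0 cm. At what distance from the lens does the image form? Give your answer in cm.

91.0 cm

Thin-lens equation: 1/d_i = 1/f − 1/d_o = 1/(63.00) − 1/(205) = 0.01587 − 0.004878 = 0.01099, so d_i = 91.0 cm.
The image is real, inverted and reduced, on the far side of the lens.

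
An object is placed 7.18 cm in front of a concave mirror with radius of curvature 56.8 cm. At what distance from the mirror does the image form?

9.61 cm

f = R/2 = 56.8/2 = 28.40 cm.
Mirror equation: 1/d_i = 1/f − 1/d_o = 1/(28.40) − 1/(7.18) = 0.03521 − 0.1393 = -0.1041, so d_i = -9.61 cm.
The image is virtual, upright and enlarged, behind the mirror.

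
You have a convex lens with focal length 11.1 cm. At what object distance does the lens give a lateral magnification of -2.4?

m = −d_i/d_o ⇒ d_i = −m·d_o.
1/f = 1/d_o + 1/d_i = 1/d_o − 1/(m·d_o) = (1 − 1/m)/d_o, so d_o = f(1 − 1/m) = (11.10)(1 − 1/(-2.4)) = 15.7 cm.

15.7 cm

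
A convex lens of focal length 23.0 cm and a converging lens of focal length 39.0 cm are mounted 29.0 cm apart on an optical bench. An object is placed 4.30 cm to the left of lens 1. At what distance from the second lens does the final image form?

284 cm

Lens 1: 1/d_i1 = 1/f₁ − 1/d_o1 = 1/(23.0) − 1/(4.30) = -0.1891, so d_i1 = -5.289 cm.
The intermediate image is 5.289 cm to the left of lens 1 (virtual), which is 29.0 − (-5.289) = 34.29 cm to the left of lens 2, so d_o2 = +34.29 cm.
Lens 2: 1/d_i2 = 1/f₂ − 1/d_o2 = 1/(39.0) − 1/(34.29) = -0.003522, so d_i2 = -284 cm.
The final image is virtual, 284 cm to the left of lens 2 (overall magnification ≈ 10).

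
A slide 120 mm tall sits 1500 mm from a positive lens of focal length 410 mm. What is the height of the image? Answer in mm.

1/d_i = 1/f − 1/d_o = 1/(410.0) − 1/(1500) = 0.001772, so d_i = 564.2 mm.
m = −d_i/d_o = -0.3761.
|h_i| = |m|·h_o = 0.3761 × 120 = 45.1 mm. The image is real, inverted and reduced, on the far side of the lens.

45.1 mm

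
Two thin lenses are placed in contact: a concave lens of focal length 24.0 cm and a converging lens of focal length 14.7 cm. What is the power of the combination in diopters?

P₁ = 1/f₁ = 1/(-0.240 m) = -4.167 D; P₂ = 1/f₂ = 1/(0.147 m) = +6.803 D.
For thin lenses in contact, P = P₁ + P₂ = (-4.167) + (+6.803) = +2.64 D.

P = +2.64 D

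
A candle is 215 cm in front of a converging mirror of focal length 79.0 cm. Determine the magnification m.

1/d_i = 1/f − 1/d_o = 1/(79.00) − 1/(215) = 0.008007, so d_i = 124.9 cm.
m = −d_i/d_o = −(124.9)/(215) = -0.581.
The image is real, inverted and reduced, in front of the mirror.

m = -0.581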